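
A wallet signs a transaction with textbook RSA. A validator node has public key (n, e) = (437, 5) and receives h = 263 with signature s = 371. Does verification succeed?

s^5 mod 437 = 174
s^5 mod 437 = 174, but h = 263.

fails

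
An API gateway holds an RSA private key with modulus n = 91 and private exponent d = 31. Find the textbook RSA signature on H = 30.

30

H^2 ≡ 30^2 = 900 ≡ 81
H^4 ≡ 81^2 = 6561 ≡ 9
H^8 ≡ 9^2 = 81
H^16 ≡ 81^2 = 6561 ≡ 9
31 = 16 + 8 + 4 + 2 + 1, so H^31 ≡ 9·81·9·81·30 ≡ 30 (mod 91)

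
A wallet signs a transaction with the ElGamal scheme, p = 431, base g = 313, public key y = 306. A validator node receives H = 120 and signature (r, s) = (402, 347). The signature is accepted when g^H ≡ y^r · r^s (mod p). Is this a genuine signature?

forged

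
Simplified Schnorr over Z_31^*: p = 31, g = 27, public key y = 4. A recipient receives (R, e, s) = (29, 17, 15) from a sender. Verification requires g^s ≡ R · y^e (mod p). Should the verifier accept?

accept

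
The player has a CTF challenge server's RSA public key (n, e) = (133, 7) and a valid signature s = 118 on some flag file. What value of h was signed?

Squares mod 133: s^1≡118, s^2≡92, s^4≡85
7 = 4 + 2 + 1, so s^7 ≡ 85·92·118 ≡ 6 (mod 133)

6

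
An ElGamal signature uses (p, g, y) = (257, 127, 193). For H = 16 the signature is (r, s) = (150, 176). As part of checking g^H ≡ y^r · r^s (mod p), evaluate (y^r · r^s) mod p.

193^2 = 37249 ≡ 241
193^4 ≡ 241^2 = 58081 ≡ 256
193^8 ≡ 256^2 = 65536 ≡ 1
193^16 ≡ 1^2 = 1
193^32 ≡ 1^2 = 1
193^64 ≡ 1^2 = 1
193^128 ≡ 1^2 = 1
150 = 128 + 16 + 4 + 2, so 193^150 ≡ 1·1·256·241 ≡ 16 (mod 257)
150^2 = 22500 ≡ 141
150^4 ≡ 141^2 = 19881 ≡ 92
150^8 ≡ 92^2 = 8464 ≡ 240
150^16 ≡ 240^2 = 57600 ≡ 32
150^32 ≡ 32^2 = 1024 ≡ 253
150^64 ≡ 253^2 = 64009 ≡ 16
150^128 ≡ 16^2 = 256
176 = 128 + 32 + 16, so 150^176 ≡ 256·253·32 ≡ 128 (mod 257)
y^r · r^s ≡ 16·128 = 2048 ≡ 249 (mod 257)

249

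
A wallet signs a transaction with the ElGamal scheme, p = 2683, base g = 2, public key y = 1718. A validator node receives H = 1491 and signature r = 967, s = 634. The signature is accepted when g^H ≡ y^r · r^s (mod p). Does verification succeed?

fails

Left side g^H mod p:
2^2 = 4
2^4 ≡ 4^2 = 16
2^8 ≡ 16^2 = 256
2^16 ≡ 256^2 = 65536 ≡ 1144
2^32 ≡ 1144^2 = 1308736 ≡ 2115
2^64 ≡ 2115^2 = 4473225 ≡ 664
2^128 ≡ 664^2 = 440896 ≡ 884
2^256 ≡ 884^2 = 781456 ≡ 703
2^512 ≡ 703^2 = 494209 ≡ 537
2^1024 ≡ 537^2 = 288369 ≡ 1288
1491 = 1024 + 256 + 128 + 64 + 16 + 2 + 1, so 2^1491 ≡ 1288·703·884·664·1144·4·2 ≡ 1748 (mod 2683)
Right side y^r · r^s mod p:
1718^2 = 2951524 ≡ 224
1718^4 ≡ 224^2 = 50176 ≡ 1882
1718^8 ≡ 1882^2 = 3541924 ≡ 364
1718^16 ≡ 364^2 = 132496 ≡ 1029
1718^32 ≡ 1029^2 = 1058841 ≡ 1739
1718^64 ≡ 1739^2 = 3024121 ≡ 380
1718^128 ≡ 380^2 = 144400 ≡ 2201
1718^256 ≡ 2201^2 = 4844401 ≡ 1586
1718^512 ≡ 1586^2 = 2515396 ≡ 1425
967 = 512 + 256 + 128 + 64 + 4 + 2 + 1, so 1718^967 ≡ 1425·1586·2201·380·1882·224·1718 ≡ 431 (mod 2683)
967^2 = 935089 ≡ 1405
967^4 ≡ 1405^2 = 1974025 ≡ 2020
967^8 ≡ 2020^2 = 4080400 ≡ 2240
967^16 ≡ 2240^2 = 5017600 ≡ 390
967^32 ≡ 390^2 = 152100 ≡ 1852
967^64 ≡ 1852^2 = 3429904 ≡ 1030
967^128 ≡ 1030^2 = 1060900 ≡ 1115
967^256 ≡ 1115^2 = 1243225 ≡ 996
967^512 ≡ 996^2 = 992016 ≡ 1989
634 = 512 + 64 + 32 + 16 + 8 + 2, so 967^634 ≡ 1989·1030·1852·390·2240·1405 ≡ 1067 (mod 2683)
431·1067 = 459877 ≡ 1084 (mod 2683)
1748 ≠ 1084, so verification fails.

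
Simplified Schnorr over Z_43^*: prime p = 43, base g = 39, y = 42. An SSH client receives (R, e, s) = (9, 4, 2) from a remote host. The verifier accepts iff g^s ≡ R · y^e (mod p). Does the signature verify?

g^s mod p:
Squares mod 43: 39^1≡39, 39^2≡16
39^2 ≡ 16 (mod 43)
R · y^e mod p:
Squares mod 43: 42^1≡42, 42^2≡1, 42^4≡1
42^4 ≡ 1 (mod 43)
9·1 = 9 ≡ 9 (mod 43)
16 ≠ 9; the check fails.

does not verify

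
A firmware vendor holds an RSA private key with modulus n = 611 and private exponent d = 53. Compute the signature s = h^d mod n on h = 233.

h^2 ≡ 233^2 = 54289 ≡ 521
h^4 ≡ 521^2 = 271441 ≡ 157
h^8 ≡ 157^2 = 24649 ≡ 209
h^16 ≡ 209^2 = 43681 ≡ 300
h^32 ≡ 300^2 = 90000 ≡ 183
53 = 32 + 16 + 4 + 1, so h^53 ≡ 183·300·157·233 ≡ 389 (mod 611)

389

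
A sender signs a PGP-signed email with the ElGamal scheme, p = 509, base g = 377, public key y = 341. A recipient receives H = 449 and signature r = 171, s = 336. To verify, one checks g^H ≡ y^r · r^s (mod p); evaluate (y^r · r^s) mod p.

Squares mod 509: 341^1≡341, 341^2≡229, 341^4≡14, 341^8≡196, 341^16≡241, 341^32≡55, 341^64≡480, 341^128≡332
171 = 128 + 32 + 8 + 2 + 1, so 341^171 ≡ 332·55·196·229·341 ≡ 197 (mod 509)
Squares mod 509: 171^1≡171, 171^2≡228, 171^4≡66, 171^8≡284, 171^16≡234, 171^32≡293, 171^64≡337, 171^128≡62, 171^256≡281
336 = 256 + 64 + 16, so 171^336 ≡ 281·337·234 ≡ 292 (mod 509)
y^r · r^s ≡ 197·292 = 57524 ≡ 7 (mod 509)

7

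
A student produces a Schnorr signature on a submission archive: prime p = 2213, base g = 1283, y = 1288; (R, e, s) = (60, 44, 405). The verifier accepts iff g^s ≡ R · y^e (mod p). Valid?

yes

g^s mod p:
1283^2 = 1646089 ≡ 1830
1283^4 ≡ 1830^2 = 3348900 ≡ 631
1283^8 ≡ 631^2 = 398161 ≡ 2034
1283^16 ≡ 2034^2 = 4137156 ≡ 1059
1283^32 ≡ 1059^2 = 1121481 ≡ 1703
1283^64 ≡ 1703^2 = 2900209 ≡ 1179
1283^128 ≡ 1179^2 = 1390041 ≡ 277
1283^256 ≡ 277^2 = 76729 ≡ 1487
405 = 256 + 128 + 16 + 4 + 1, so 1283^405 ≡ 1487·277·1059·631·1283 ≡ 1308 (mod 2213)
R · y^e mod p:
1288^2 = 1658944 ≡ 1407
1288^4 ≡ 1407^2 = 1979649 ≡ 1227
1288^8 ≡ 1227^2 = 1505529 ≡ 689
1288^16 ≡ 689^2 = 474721 ≡ 1139
1288^32 ≡ 1139^2 = 1297321 ≡ 503
44 = 32 + 8 + 4, so 1288^44 ≡ 503·689·1227 ≡ 907 (mod 2213)
60·907 = 54420 ≡ 1308 (mod 2213)
1308 ≡ 1308 (mod 2213); signature holds.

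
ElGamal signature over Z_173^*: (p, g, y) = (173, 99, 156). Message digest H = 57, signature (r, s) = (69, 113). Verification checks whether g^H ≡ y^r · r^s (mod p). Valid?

no

Left side g^H mod p:
Squares mod 173: 99^1≡99, 99^2≡113, 99^4≡140, 99^8≡51, 99^16≡6, 99^32≡36
57 = 32 + 16 + 8 + 1, so 99^57 ≡ 36·6·51·99 ≡ 165 (mod 173)
Right side y^r · r^s mod p:
Squares mod 173: 156^1≡156, 156^2≡116, 156^4≡135, 156^8≡60, 156^16≡140, 156^32≡51, 156^64≡6
69 = 64 + 4 + 1, so 156^69 ≡ 6·135·156 ≡ 70 (mod 173)
Squares mod 173: 69^1≡69, 69^2≡90, 69^4≡142, 69^8≡96, 69^16≡47, 69^32≡133, 69^64≡43
113 = 64 + 32 + 16 + 1, so 69^113 ≡ 43·133·47·69 ≡ 79 (mod 173)
70·79 = 5530 ≡ 167 (mod 173)
165 ≠ 167, so verification fails.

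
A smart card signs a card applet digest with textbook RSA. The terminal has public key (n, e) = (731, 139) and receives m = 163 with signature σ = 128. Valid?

σ^2 ≡ 128^2 = 16384 ≡ 302
σ^4 ≡ 302^2 = 91204 ≡ 560
σ^8 ≡ 560^2 = 313600 ≡ 1
σ^16 ≡ 1^2 = 1
σ^32 ≡ 1^2 = 1
σ^64 ≡ 1^2 = 1
σ^128 ≡ 1^2 = 1
139 = 128 + 8 + 2 + 1, so σ^139 ≡ 1·1·302·128 ≡ 644 (mod 731)
σ^139 mod 731 = 644, but m = 163.

no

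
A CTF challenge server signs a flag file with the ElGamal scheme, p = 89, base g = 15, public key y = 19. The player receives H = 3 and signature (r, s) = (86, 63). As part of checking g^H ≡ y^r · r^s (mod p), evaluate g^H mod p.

82

15^2 = 225 ≡ 47
3 = 2 + 1, so 15^3 ≡ 47·15 ≡ 82 (mod 89)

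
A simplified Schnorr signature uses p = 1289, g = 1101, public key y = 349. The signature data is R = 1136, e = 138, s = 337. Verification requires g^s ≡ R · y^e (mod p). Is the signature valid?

g^s mod p:
Squares mod 1289: 1101^1≡1101, 1101^2≡541, 1101^4≡78, 1101^8≡928, 1101^16≡132, 1101^32≡667, 1101^64≡184, 1101^128≡342, 1101^256≡954
337 = 256 + 64 + 16 + 1, so 1101^337 ≡ 954·184·132·1101 ≡ 651 (mod 1289)
R · y^e mod p:
Squares mod 1289: 349^1≡349, 349^2≡635, 349^4≡1057, 349^8≡975, 349^16≡632, 349^32≡1123, 349^64≡487, 349^128≡1282
138 = 128 + 8 + 2, so 349^138 ≡ 1282·975·635 ≡ 1032 (mod 1289)
1136·1032 = 1172352 ≡ 651 (mod 1289)
651 ≡ 651 (mod 1289); signature holds.

valid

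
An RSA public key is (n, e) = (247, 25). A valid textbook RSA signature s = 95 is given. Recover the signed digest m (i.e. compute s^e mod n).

s^2 ≡ 95^2 = 9025 ≡ 133
s^4 ≡ 133^2 = 17689 ≡ 152
s^8 ≡ 152^2 = 23104 ≡ 133
s^16 ≡ 133^2 = 17689 ≡ 152
25 = 16 + 8 + 1, so s^25 ≡ 152·133·95 ≡ 95 (mod 247)

95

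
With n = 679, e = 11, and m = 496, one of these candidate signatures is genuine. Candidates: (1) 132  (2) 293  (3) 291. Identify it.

2

Candidate 1: Squares mod 679: 132^1≡132, 132^2≡449, 132^4≡617, 132^8≡449; 11 = 8 + 2 + 1, so 132^11 ≡ 449·449·132 ≡ 643 (mod 679)
Candidate 2: Squares mod 679: 293^1≡293, 293^2≡295, 293^4≡113, 293^8≡547; 11 = 8 + 2 + 1, so 293^11 ≡ 547·295·293 ≡ 496 (mod 679)
  → matches m = 496
Candidate 3: Squares mod 679: 291^1≡291, 291^2≡485, 291^4≡291, 291^8≡485; 11 = 8 + 2 + 1, so 291^11 ≡ 485·485·291 ≡ 485 (mod 679)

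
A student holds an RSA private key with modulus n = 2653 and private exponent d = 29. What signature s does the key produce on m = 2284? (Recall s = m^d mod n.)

m^29 mod 2653 = 2349

2349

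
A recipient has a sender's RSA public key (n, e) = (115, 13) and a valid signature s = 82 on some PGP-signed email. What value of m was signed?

77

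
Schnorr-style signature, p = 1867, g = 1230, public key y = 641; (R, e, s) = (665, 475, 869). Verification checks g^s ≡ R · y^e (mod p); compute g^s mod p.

1622

1230^2 = 1512900 ≡ 630
1230^4 ≡ 630^2 = 396900 ≡ 1096
1230^8 ≡ 1096^2 = 1201216 ≡ 735
1230^16 ≡ 735^2 = 540225 ≡ 662
1230^32 ≡ 662^2 = 438244 ≡ 1366
1230^64 ≡ 1366^2 = 1865956 ≡ 823
1230^128 ≡ 823^2 = 677329 ≡ 1475
1230^256 ≡ 1475^2 = 2175625 ≡ 570
1230^512 ≡ 570^2 = 324900 ≡ 42
869 = 512 + 256 + 64 + 32 + 4 + 1, so 1230^869 ≡ 42·570·823·1366·1096·1230 ≡ 1622 (mod 1867)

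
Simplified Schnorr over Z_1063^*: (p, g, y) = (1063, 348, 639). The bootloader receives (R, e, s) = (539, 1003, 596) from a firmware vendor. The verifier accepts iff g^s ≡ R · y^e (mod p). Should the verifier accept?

g^s mod p:
348^596 mod 1063 = 77
R · y^e mod p:
639^1003 mod 1063 = 152
539·152 = 81928 ≡ 77 (mod 1063)
77 ≡ 77 (mod 1063); signature holds.

accept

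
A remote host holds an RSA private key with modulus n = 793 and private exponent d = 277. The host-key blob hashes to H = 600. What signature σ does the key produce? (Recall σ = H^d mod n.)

392

H^277 mod 793 = 392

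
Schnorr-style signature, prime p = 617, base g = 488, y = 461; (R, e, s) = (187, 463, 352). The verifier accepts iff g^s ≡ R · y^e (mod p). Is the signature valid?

invalid

g^s mod p:
Squares mod 617: 488^1≡488, 488^2≡599, 488^4≡324, 488^8≡86, 488^16≡609, 488^32≡64, 488^64≡394, 488^128≡369, 488^256≡421
352 = 256 + 64 + 32, so 488^352 ≡ 421·394·64 ≡ 451 (mod 617)
R · y^e mod p:
Squares mod 617: 461^1≡461, 461^2≡273, 461^4≡489, 461^8≡342, 461^16≡351, 461^32≡418, 461^64≡113, 461^128≡429, 461^256≡175
463 = 256 + 128 + 64 + 8 + 4 + 2 + 1, so 461^463 ≡ 175·429·113·342·489·273·461 ≡ 156 (mod 617)
187·156 = 29172 ≡ 173 (mod 617)
451 ≠ 173; the check fails.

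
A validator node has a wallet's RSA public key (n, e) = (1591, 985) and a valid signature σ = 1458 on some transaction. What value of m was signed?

σ^2 ≡ 1458^2 = 2125764 ≡ 188
σ^4 ≡ 188^2 = 35344 ≡ 342
σ^8 ≡ 342^2 = 116964 ≡ 821
σ^16 ≡ 821^2 = 674041 ≡ 1048
σ^32 ≡ 1048^2 = 1098304 ≡ 514
σ^64 ≡ 514^2 = 264196 ≡ 90
σ^128 ≡ 90^2 = 8100 ≡ 145
σ^256 ≡ 145^2 = 21025 ≡ 342
σ^512 ≡ 342^2 = 116964 ≡ 821
985 = 512 + 256 + 128 + 64 + 16 + 8 + 1, so σ^985 ≡ 821·342·145·90·1048·821·1458 ≡ 94 (mod 1591)

94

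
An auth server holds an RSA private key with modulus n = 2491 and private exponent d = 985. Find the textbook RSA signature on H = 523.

195

H^985 mod 2491 = 195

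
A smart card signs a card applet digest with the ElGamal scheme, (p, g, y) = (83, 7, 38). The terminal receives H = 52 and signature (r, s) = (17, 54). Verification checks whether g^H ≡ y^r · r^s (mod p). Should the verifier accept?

reject

Left side g^H mod p:
7^2 = 49
7^4 ≡ 49^2 = 2401 ≡ 77
7^8 ≡ 77^2 = 5929 ≡ 36
7^16 ≡ 36^2 = 1296 ≡ 51
7^32 ≡ 51^2 = 2601 ≡ 28
52 = 32 + 16 + 4, so 7^52 ≡ 28·51·77 ≡ 64 (mod 83)
Right side y^r · r^s mod p:
38^2 = 1444 ≡ 33
38^4 ≡ 33^2 = 1089 ≡ 10
38^8 ≡ 10^2 = 100 ≡ 17
38^16 ≡ 17^2 = 289 ≡ 40
17 = 16 + 1, so 38^17 ≡ 40·38 ≡ 26 (mod 83)
17^2 = 289 ≡ 40
17^4 ≡ 40^2 = 1600 ≡ 23
17^8 ≡ 23^2 = 529 ≡ 31
17^16 ≡ 31^2 = 961 ≡ 48
17^32 ≡ 48^2 = 2304 ≡ 63
54 = 32 + 16 + 4 + 2, so 17^54 ≡ 63·48·23·40 ≡ 3 (mod 83)
26·3 = 78 ≡ 78 (mod 83)
64 ≠ 78, so verification fails.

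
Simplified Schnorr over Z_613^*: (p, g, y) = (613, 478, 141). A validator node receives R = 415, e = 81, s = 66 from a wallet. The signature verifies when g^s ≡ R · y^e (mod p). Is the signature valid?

invalid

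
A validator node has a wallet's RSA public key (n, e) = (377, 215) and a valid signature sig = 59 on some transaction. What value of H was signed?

262

Squares mod 377: sig^1≡59, sig^2≡88, sig^4≡204, sig^8≡146, sig^16≡204, sig^32≡146, sig^64≡204, sig^128≡146
215 = 128 + 64 + 16 + 4 + 2 + 1, so sig^215 ≡ 146·204·204·204·88·59 ≡ 262 (mod 377)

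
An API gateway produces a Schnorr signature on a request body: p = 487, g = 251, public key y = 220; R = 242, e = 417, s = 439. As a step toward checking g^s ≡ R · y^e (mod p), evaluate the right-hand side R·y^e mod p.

139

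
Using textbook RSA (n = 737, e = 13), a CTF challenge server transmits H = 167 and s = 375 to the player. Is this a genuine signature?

s^2 ≡ 375^2 = 140625 ≡ 595
s^4 ≡ 595^2 = 354025 ≡ 265
s^8 ≡ 265^2 = 70225 ≡ 210
13 = 8 + 4 + 1, so s^13 ≡ 210·265·375 ≡ 595 (mod 737)
The recovered value 595 does not match the digest 167.

forged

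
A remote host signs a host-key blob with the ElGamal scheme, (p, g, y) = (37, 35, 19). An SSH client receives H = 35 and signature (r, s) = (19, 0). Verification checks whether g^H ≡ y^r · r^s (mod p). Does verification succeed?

Left side g^H mod p:
35^2 = 1225 ≡ 4
35^4 ≡ 4^2 = 16
35^8 ≡ 16^2 = 256 ≡ 34
35^16 ≡ 34^2 = 1156 ≡ 9
35^32 ≡ 9^2 = 81 ≡ 7
35 = 32 + 2 + 1, so 35^35 ≡ 7·4·35 ≡ 18 (mod 37)
Right side y^r · r^s mod p:
19^2 = 361 ≡ 28
19^4 ≡ 28^2 = 784 ≡ 7
19^8 ≡ 7^2 = 49 ≡ 12
19^16 ≡ 12^2 = 144 ≡ 33
19 = 16 + 2 + 1, so 19^19 ≡ 33·28·19 ≡ 18 (mod 37)
19^0 mod 37 = 1
18·1 = 18 ≡ 18 (mod 37)
18 ≡ 18 (mod 37), so the signature is genuine.

passes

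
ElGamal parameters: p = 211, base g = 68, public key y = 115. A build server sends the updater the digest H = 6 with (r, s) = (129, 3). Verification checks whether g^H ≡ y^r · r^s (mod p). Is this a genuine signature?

genuine

Left side g^H mod p:
68^6 mod 211 = 76
Right side y^r · r^s mod p:
115^129 mod 211 = 132
129^3 mod 211 = 186
132·186 = 24552 ≡ 76 (mod 211)
76 ≡ 76 (mod 211), so the signature is genuine.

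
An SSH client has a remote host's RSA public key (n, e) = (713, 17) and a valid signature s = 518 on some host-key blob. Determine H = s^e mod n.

446

s^2 ≡ 518^2 = 268324 ≡ 236
s^4 ≡ 236^2 = 55696 ≡ 82
s^8 ≡ 82^2 = 6724 ≡ 307
s^16 ≡ 307^2 = 94249 ≡ 133
17 = 16 + 1, so s^17 ≡ 133·518 ≡ 446 (mod 713)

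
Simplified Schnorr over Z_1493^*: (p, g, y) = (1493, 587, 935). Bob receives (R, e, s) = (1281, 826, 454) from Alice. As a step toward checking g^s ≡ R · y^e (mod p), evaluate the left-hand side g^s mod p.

587^2 = 344569 ≡ 1179
587^4 ≡ 1179^2 = 1390041 ≡ 58
587^8 ≡ 58^2 = 3364 ≡ 378
587^16 ≡ 378^2 = 142884 ≡ 1049
587^32 ≡ 1049^2 = 1100401 ≡ 60
587^64 ≡ 60^2 = 3600 ≡ 614
587^128 ≡ 614^2 = 376996 ≡ 760
587^256 ≡ 760^2 = 577600 ≡ 1302
454 = 256 + 128 + 64 + 4 + 2, so 587^454 ≡ 1302·760·614·58·1179 ≡ 1078 (mod 1493)

1078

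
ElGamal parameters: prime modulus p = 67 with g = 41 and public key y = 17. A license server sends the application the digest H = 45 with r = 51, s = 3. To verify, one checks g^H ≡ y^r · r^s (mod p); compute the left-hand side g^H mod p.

41^2 = 1681 ≡ 6
41^4 ≡ 6^2 = 36
41^8 ≡ 36^2 = 1296 ≡ 23
41^16 ≡ 23^2 = 529 ≡ 60
41^32 ≡ 60^2 = 3600 ≡ 49
45 = 32 + 8 + 4 + 1, so 41^45 ≡ 49·23·36·41 ≡ 43 (mod 67)

43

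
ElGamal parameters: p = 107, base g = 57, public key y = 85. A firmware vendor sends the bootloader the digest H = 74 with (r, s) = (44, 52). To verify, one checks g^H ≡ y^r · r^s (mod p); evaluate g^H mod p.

Squares mod 107: 57^1≡57, 57^2≡39, 57^4≡23, 57^8≡101, 57^16≡36, 57^32≡12, 57^64≡37
74 = 64 + 8 + 2, so 57^74 ≡ 37·101·39 ≡ 9 (mod 107)

9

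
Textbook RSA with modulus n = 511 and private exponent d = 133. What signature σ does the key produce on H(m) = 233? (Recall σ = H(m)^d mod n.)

345

(H(m))^2 ≡ 233^2 = 54289 ≡ 123
(H(m))^4 ≡ 123^2 = 15129 ≡ 310
(H(m))^8 ≡ 310^2 = 96100 ≡ 32
(H(m))^16 ≡ 32^2 = 1024 ≡ 2
(H(m))^32 ≡ 2^2 = 4
(H(m))^64 ≡ 4^2 = 16
(H(m))^128 ≡ 16^2 = 256
133 = 128 + 4 + 1, so (H(m))^133 ≡ 256·310·233 ≡ 345 (mod 511)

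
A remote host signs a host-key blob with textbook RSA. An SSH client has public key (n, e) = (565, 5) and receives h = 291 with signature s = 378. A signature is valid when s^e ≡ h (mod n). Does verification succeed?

fails

s^2 ≡ 378^2 = 142884 ≡ 504
s^4 ≡ 504^2 = 254016 ≡ 331
5 = 4 + 1, so s^5 ≡ 331·378 ≡ 253 (mod 565)
s^5 mod 565 = 253, but h = 291.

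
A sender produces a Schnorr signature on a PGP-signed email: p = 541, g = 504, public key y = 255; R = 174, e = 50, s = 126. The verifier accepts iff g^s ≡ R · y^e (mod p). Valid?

yes

g^s mod p:
504^2 = 254016 ≡ 287
504^4 ≡ 287^2 = 82369 ≡ 137
504^8 ≡ 137^2 = 18769 ≡ 375
504^16 ≡ 375^2 = 140625 ≡ 506
504^32 ≡ 506^2 = 256036 ≡ 143
504^64 ≡ 143^2 = 20449 ≡ 432
126 = 64 + 32 + 16 + 8 + 4 + 2, so 504^126 ≡ 432·143·506·375·137·287 ≡ 343 (mod 541)
R · y^e mod p:
255^2 = 65025 ≡ 105
255^4 ≡ 105^2 = 11025 ≡ 205
255^8 ≡ 205^2 = 42025 ≡ 368
255^16 ≡ 368^2 = 135424 ≡ 174
255^32 ≡ 174^2 = 30276 ≡ 521
50 = 32 + 16 + 2, so 255^50 ≡ 521·174·105 ≡ 316 (mod 541)
174·316 = 54984 ≡ 343 (mod 541)
343 ≡ 343 (mod 541); signature holds.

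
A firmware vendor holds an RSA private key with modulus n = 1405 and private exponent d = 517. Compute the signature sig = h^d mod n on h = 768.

h^2 ≡ 768^2 = 589824 ≡ 1129
h^4 ≡ 1129^2 = 1274641 ≡ 306
h^8 ≡ 306^2 = 93636 ≡ 906
h^16 ≡ 906^2 = 820836 ≡ 316
h^32 ≡ 316^2 = 99856 ≡ 101
h^64 ≡ 101^2 = 10201 ≡ 366
h^128 ≡ 366^2 = 133956 ≡ 481
h^256 ≡ 481^2 = 231361 ≡ 941
h^512 ≡ 941^2 = 885481 ≡ 331
517 = 512 + 4 + 1, so h^517 ≡ 331·306·768 ≡ 1228 (mod 1405)

1228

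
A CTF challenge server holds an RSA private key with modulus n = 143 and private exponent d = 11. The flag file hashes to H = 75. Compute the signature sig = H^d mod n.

H^2 ≡ 75^2 = 5625 ≡ 48
H^4 ≡ 48^2 = 2304 ≡ 16
H^8 ≡ 16^2 = 256 ≡ 113
11 = 8 + 2 + 1, so H^11 ≡ 113·48·75 ≡ 108 (mod 143)

108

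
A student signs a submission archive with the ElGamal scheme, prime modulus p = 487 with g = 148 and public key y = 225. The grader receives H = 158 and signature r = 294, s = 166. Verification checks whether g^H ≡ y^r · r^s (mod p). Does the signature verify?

Left side g^H mod p:
148^2 = 21904 ≡ 476
148^4 ≡ 476^2 = 226576 ≡ 121
148^8 ≡ 121^2 = 14641 ≡ 31
148^16 ≡ 31^2 = 961 ≡ 474
148^32 ≡ 474^2 = 224676 ≡ 169
148^64 ≡ 169^2 = 28561 ≡ 315
148^128 ≡ 315^2 = 99225 ≡ 364
158 = 128 + 16 + 8 + 4 + 2, so 148^158 ≡ 364·474·31·121·476 ≡ 473 (mod 487)
Right side y^r · r^s mod p:
225^2 = 50625 ≡ 464
225^4 ≡ 464^2 = 215296 ≡ 42
225^8 ≡ 42^2 = 1764 ≡ 303
225^16 ≡ 303^2 = 91809 ≡ 253
225^32 ≡ 253^2 = 64009 ≡ 212
225^64 ≡ 212^2 = 44944 ≡ 140
225^128 ≡ 140^2 = 19600 ≡ 120
225^256 ≡ 120^2 = 14400 ≡ 277
294 = 256 + 32 + 4 + 2, so 225^294 ≡ 277·212·42·464 ≡ 324 (mod 487)
294^2 = 86436 ≡ 237
294^4 ≡ 237^2 = 56169 ≡ 164
294^8 ≡ 164^2 = 26896 ≡ 111
294^16 ≡ 111^2 = 12321 ≡ 146
294^32 ≡ 146^2 = 21316 ≡ 375
294^64 ≡ 375^2 = 140625 ≡ 369
294^128 ≡ 369^2 = 136161 ≡ 288
166 = 128 + 32 + 4 + 2, so 294^166 ≡ 288·375·164·237 ≡ 261 (mod 487)
324·261 = 84564 ≡ 313 (mod 487)
473 ≠ 313, so verification fails.

does not verify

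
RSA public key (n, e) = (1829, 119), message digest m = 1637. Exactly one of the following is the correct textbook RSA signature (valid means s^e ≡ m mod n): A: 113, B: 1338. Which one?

Candidate A: Squares mod 1829: 113^1≡113, 113^2≡1795, 113^4≡1156, 113^8≡1166, 113^16≡609, 113^32≡1423, 113^64≡226; 119 = 64 + 32 + 16 + 4 + 2 + 1, so 113^119 ≡ 226·1423·609·1156·1795·113 ≡ 1409 (mod 1829)
Candidate B: Squares mod 1829: 1338^1≡1338, 1338^2≡1482, 1338^4≡1524, 1338^8≡1575, 1338^16≡501, 1338^32≡428, 1338^64≡284; 119 = 64 + 32 + 16 + 4 + 2 + 1, so 1338^119 ≡ 284·428·501·1524·1482·1338 ≡ 1637 (mod 1829)
  → matches m = 1637

B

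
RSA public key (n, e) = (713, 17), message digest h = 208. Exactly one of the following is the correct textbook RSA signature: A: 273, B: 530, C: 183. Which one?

Candidate A: Squares mod 713: 273^1≡273, 273^2≡377, 273^4≡242, 273^8≡98, 273^16≡335; 17 = 16 + 1, so 273^17 ≡ 335·273 ≡ 191 (mod 713)
Candidate B: Squares mod 713: 530^1≡530, 530^2≡691, 530^4≡484, 530^8≡392, 530^16≡369; 17 = 16 + 1, so 530^17 ≡ 369·530 ≡ 208 (mod 713)
  → matches h = 208
Candidate C: Squares mod 713: 183^1≡183, 183^2≡691, 183^4≡484, 183^8≡392, 183^16≡369; 17 = 16 + 1, so 183^17 ≡ 369·183 ≡ 505 (mod 713)

B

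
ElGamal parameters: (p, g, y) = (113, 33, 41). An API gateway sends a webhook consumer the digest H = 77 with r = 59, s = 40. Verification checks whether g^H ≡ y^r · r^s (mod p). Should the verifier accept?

reject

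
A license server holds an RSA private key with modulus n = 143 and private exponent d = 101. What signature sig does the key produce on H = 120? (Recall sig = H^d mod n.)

H^2 ≡ 120^2 = 14400 ≡ 100
H^4 ≡ 100^2 = 10000 ≡ 133
H^8 ≡ 133^2 = 17689 ≡ 100
H^16 ≡ 100^2 = 10000 ≡ 133
H^32 ≡ 133^2 = 17689 ≡ 100
H^64 ≡ 100^2 = 10000 ≡ 133
101 = 64 + 32 + 4 + 1, so H^101 ≡ 133·100·133·120 ≡ 87 (mod 143)

87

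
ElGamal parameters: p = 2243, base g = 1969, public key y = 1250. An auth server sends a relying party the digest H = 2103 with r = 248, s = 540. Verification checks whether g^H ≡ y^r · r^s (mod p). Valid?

Left side g^H mod p:
1969^2 = 3876961 ≡ 1057
1969^4 ≡ 1057^2 = 1117249 ≡ 235
1969^8 ≡ 235^2 = 55225 ≡ 1393
1969^16 ≡ 1393^2 = 1940449 ≡ 254
1969^32 ≡ 254^2 = 64516 ≡ 1712
1969^64 ≡ 1712^2 = 2930944 ≡ 1586
1969^128 ≡ 1586^2 = 2515396 ≡ 993
1969^256 ≡ 993^2 = 986049 ≡ 1372
1969^512 ≡ 1372^2 = 1882384 ≡ 507
1969^1024 ≡ 507^2 = 257049 ≡ 1347
1969^2048 ≡ 1347^2 = 1814409 ≡ 2065
2103 = 2048 + 32 + 16 + 4 + 2 + 1, so 1969^2103 ≡ 2065·1712·254·235·1057·1969 ≡ 373 (mod 2243)
Right side y^r · r^s mod p:
1250^2 = 1562500 ≡ 1372
1250^4 ≡ 1372^2 = 1882384 ≡ 507
1250^8 ≡ 507^2 = 257049 ≡ 1347
1250^16 ≡ 1347^2 = 1814409 ≡ 2065
1250^32 ≡ 2065^2 = 4264225 ≡ 282
1250^64 ≡ 282^2 = 79524 ≡ 1019
1250^128 ≡ 1019^2 = 1038361 ≡ 2095
248 = 128 + 64 + 32 + 16 + 8, so 1250^248 ≡ 2095·1019·282·2065·1347 ≡ 1057 (mod 2243)
248^2 = 61504 ≡ 943
248^4 ≡ 943^2 = 889249 ≡ 1021
248^8 ≡ 1021^2 = 1042441 ≡ 1689
248^16 ≡ 1689^2 = 2852721 ≡ 1868
248^32 ≡ 1868^2 = 3489424 ≡ 1559
248^64 ≡ 1559^2 = 2430481 ≡ 1312
248^128 ≡ 1312^2 = 1721344 ≡ 963
248^256 ≡ 963^2 = 927369 ≡ 1010
248^512 ≡ 1010^2 = 1020100 ≡ 1778
540 = 512 + 16 + 8 + 4, so 248^540 ≡ 1778·1868·1689·1021 ≡ 1656 (mod 2243)
1057·1656 = 1750392 ≡ 852 (mod 2243)
373 ≠ 852, so verification fails.

no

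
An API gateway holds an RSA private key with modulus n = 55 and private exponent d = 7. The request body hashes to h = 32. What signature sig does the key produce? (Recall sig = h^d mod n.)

43

h^2 ≡ 32^2 = 1024 ≡ 34
h^4 ≡ 34^2 = 1156 ≡ 1
7 = 4 + 2 + 1, so h^7 ≡ 1·34·32 ≡ 43 (mod 55)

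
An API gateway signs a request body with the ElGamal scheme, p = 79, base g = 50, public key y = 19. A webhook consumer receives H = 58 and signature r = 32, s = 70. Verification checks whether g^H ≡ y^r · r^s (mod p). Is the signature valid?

Left side g^H mod p:
50^2 = 2500 ≡ 51
50^4 ≡ 51^2 = 2601 ≡ 73
50^8 ≡ 73^2 = 5329 ≡ 36
50^16 ≡ 36^2 = 1296 ≡ 32
50^32 ≡ 32^2 = 1024 ≡ 76
58 = 32 + 16 + 8 + 2, so 50^58 ≡ 76·32·36·51 ≡ 72 (mod 79)
Right side y^r · r^s mod p:
19^2 = 361 ≡ 45
19^4 ≡ 45^2 = 2025 ≡ 50
19^8 ≡ 50^2 = 2500 ≡ 51
19^16 ≡ 51^2 = 2601 ≡ 73
19^32 ≡ 73^2 = 5329 ≡ 36
32^2 = 1024 ≡ 76
32^4 ≡ 76^2 = 5776 ≡ 9
32^8 ≡ 9^2 = 81 ≡ 2
32^16 ≡ 2^2 = 4
32^32 ≡ 4^2 = 16
32^64 ≡ 16^2 = 256 ≡ 19
70 = 64 + 4 + 2, so 32^70 ≡ 19·9·76 ≡ 40 (mod 79)
36·40 = 1440 ≡ 18 (mod 79)
72 ≠ 18, so verification fails.

invalid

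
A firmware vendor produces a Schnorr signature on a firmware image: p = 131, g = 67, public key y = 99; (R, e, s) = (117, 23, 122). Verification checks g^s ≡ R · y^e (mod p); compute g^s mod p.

59

67^2 = 4489 ≡ 35
67^4 ≡ 35^2 = 1225 ≡ 46
67^8 ≡ 46^2 = 2116 ≡ 20
67^16 ≡ 20^2 = 400 ≡ 7
67^32 ≡ 7^2 = 49
67^64 ≡ 49^2 = 2401 ≡ 43
122 = 64 + 32 + 16 + 8 + 2, so 67^122 ≡ 43·49·7·20·35 ≡ 59 (mod 131)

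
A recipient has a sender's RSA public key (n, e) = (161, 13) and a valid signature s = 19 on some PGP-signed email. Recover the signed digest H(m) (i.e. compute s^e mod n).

s^2 ≡ 19^2 = 361 ≡ 39
s^4 ≡ 39^2 = 1521 ≡ 72
s^8 ≡ 72^2 = 5184 ≡ 32
13 = 8 + 4 + 1, so s^13 ≡ 32·72·19 ≡ 145 (mod 161)

145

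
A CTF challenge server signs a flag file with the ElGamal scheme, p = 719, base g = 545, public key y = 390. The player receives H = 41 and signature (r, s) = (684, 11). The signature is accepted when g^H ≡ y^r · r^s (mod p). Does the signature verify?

does not verify

Left side g^H mod p:
Squares mod 719: 545^1≡545, 545^2≡78, 545^4≡332, 545^8≡217, 545^16≡354, 545^32≡210
41 = 32 + 8 + 1, so 545^41 ≡ 210·217·545 ≡ 671 (mod 719)
Right side y^r · r^s mod p:
Squares mod 719: 390^1≡390, 390^2≡391, 390^4≡453, 390^8≡294, 390^16≡156, 390^32≡609, 390^64≡596, 390^128≡30, 390^256≡181, 390^512≡406
684 = 512 + 128 + 32 + 8 + 4, so 390^684 ≡ 406·30·609·294·453 ≡ 448 (mod 719)
Squares mod 719: 684^1≡684, 684^2≡506, 684^4≡72, 684^8≡151
11 = 8 + 2 + 1, so 684^11 ≡ 151·506·684 ≡ 470 (mod 719)
448·470 = 210560 ≡ 612 (mod 719)
671 ≠ 612, so verification fails.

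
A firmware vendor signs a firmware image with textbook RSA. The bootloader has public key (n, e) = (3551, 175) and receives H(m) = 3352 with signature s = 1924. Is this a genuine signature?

genuine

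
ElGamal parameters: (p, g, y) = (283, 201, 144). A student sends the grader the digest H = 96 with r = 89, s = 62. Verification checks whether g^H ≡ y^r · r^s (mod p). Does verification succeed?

Left side g^H mod p:
Squares mod 283: 201^1≡201, 201^2≡215, 201^4≡96, 201^8≡160, 201^16≡130, 201^32≡203, 201^64≡174
96 = 64 + 32, so 201^96 ≡ 174·203 ≡ 230 (mod 283)
Right side y^r · r^s mod p:
Squares mod 283: 144^1≡144, 144^2≡77, 144^4≡269, 144^8≡196, 144^16≡211, 144^32≡90, 144^64≡176
89 = 64 + 16 + 8 + 1, so 144^89 ≡ 176·211·196·144 ≡ 23 (mod 283)
Squares mod 283: 89^1≡89, 89^2≡280, 89^4≡9, 89^8≡81, 89^16≡52, 89^32≡157
62 = 32 + 16 + 8 + 4 + 2, so 89^62 ≡ 157·52·81·9·280 ≡ 85 (mod 283)
23·85 = 1955 ≡ 257 (mod 283)
230 ≠ 257, so verification fails.

fails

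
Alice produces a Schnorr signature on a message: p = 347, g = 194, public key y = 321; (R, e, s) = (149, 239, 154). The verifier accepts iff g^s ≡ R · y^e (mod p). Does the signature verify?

verifies

g^s mod p:
194^2 = 37636 ≡ 160
194^4 ≡ 160^2 = 25600 ≡ 269
194^8 ≡ 269^2 = 72361 ≡ 185
194^16 ≡ 185^2 = 34225 ≡ 219
194^32 ≡ 219^2 = 47961 ≡ 75
194^64 ≡ 75^2 = 5625 ≡ 73
194^128 ≡ 73^2 = 5329 ≡ 124
154 = 128 + 16 + 8 + 2, so 194^154 ≡ 124·219·185·160 ≡ 81 (mod 347)
R · y^e mod p:
321^2 = 103041 ≡ 329
321^4 ≡ 329^2 = 108241 ≡ 324
321^8 ≡ 324^2 = 104976 ≡ 182
321^16 ≡ 182^2 = 33124 ≡ 159
321^32 ≡ 159^2 = 25281 ≡ 297
321^64 ≡ 297^2 = 88209 ≡ 71
321^128 ≡ 71^2 = 5041 ≡ 183
239 = 128 + 64 + 32 + 8 + 4 + 2 + 1, so 321^239 ≡ 183·71·297·182·324·329·321 ≡ 110 (mod 347)
149·110 = 16390 ≡ 81 (mod 347)
81 ≡ 81 (mod 347); signature holds.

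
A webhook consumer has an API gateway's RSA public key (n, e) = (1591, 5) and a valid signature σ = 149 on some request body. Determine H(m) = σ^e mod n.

σ^2 ≡ 149^2 = 22201 ≡ 1518
σ^4 ≡ 1518^2 = 2304324 ≡ 556
5 = 4 + 1, so σ^5 ≡ 556·149 ≡ 112 (mod 1591)

112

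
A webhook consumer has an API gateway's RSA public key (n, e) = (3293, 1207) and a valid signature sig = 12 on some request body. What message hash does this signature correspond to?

2010

sig^2 ≡ 12^2 = 144
sig^4 ≡ 144^2 = 20736 ≡ 978
sig^8 ≡ 978^2 = 956484 ≡ 1514
sig^16 ≡ 1514^2 = 2292196 ≡ 268
sig^32 ≡ 268^2 = 71824 ≡ 2671
sig^64 ≡ 2671^2 = 7134241 ≡ 1603
sig^128 ≡ 1603^2 = 2569609 ≡ 1069
sig^256 ≡ 1069^2 = 1142761 ≡ 90
sig^512 ≡ 90^2 = 8100 ≡ 1514
sig^1024 ≡ 1514^2 = 2292196 ≡ 268
1207 = 1024 + 128 + 32 + 16 + 4 + 2 + 1, so sig^1207 ≡ 268·1069·2671·268·978·144·12 ≡ 2010 (mod 3293)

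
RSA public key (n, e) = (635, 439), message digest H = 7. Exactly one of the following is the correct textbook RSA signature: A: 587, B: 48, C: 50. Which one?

Candidate A: Squares mod 635: 587^1≡587, 587^2≡399, 587^4≡451, 587^8≡201, 587^16≡396, 587^32≡606, 587^64≡206, 587^128≡526, 587^256≡451; 439 = 256 + 128 + 32 + 16 + 4 + 2 + 1, so 587^439 ≡ 451·526·606·396·451·399·587 ≡ 628 (mod 635)
Candidate B: Squares mod 635: 48^1≡48, 48^2≡399, 48^4≡451, 48^8≡201, 48^16≡396, 48^32≡606, 48^64≡206, 48^128≡526, 48^256≡451; 439 = 256 + 128 + 32 + 16 + 4 + 2 + 1, so 48^439 ≡ 451·526·606·396·451·399·48 ≡ 7 (mod 635)
  → matches H = 7
Candidate C: Squares mod 635: 50^1≡50, 50^2≡595, 50^4≡330, 50^8≡315, 50^16≡165, 50^32≡555, 50^64≡50, 50^128≡595, 50^256≡330; 439 = 256 + 128 + 32 + 16 + 4 + 2 + 1, so 50^439 ≡ 330·595·555·165·330·595·50 ≡ 200 (mod 635)

B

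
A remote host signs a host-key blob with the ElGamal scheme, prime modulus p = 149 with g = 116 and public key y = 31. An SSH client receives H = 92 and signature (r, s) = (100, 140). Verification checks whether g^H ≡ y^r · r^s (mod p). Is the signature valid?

valid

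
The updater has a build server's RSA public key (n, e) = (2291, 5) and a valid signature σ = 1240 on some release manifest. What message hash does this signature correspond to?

Squares mod 2291: σ^1≡1240, σ^2≡339, σ^4≡371
5 = 4 + 1, so σ^5 ≡ 371·1240 ≡ 1840 (mod 2291)

1840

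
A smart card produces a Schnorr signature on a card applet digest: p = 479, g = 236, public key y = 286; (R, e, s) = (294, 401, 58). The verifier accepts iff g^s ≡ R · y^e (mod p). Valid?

g^s mod p:
236^2 = 55696 ≡ 132
236^4 ≡ 132^2 = 17424 ≡ 180
236^8 ≡ 180^2 = 32400 ≡ 307
236^16 ≡ 307^2 = 94249 ≡ 365
236^32 ≡ 365^2 = 133225 ≡ 63
58 = 32 + 16 + 8 + 2, so 236^58 ≡ 63·365·307·132 ≡ 385 (mod 479)
R · y^e mod p:
286^2 = 81796 ≡ 366
286^4 ≡ 366^2 = 133956 ≡ 315
286^8 ≡ 315^2 = 99225 ≡ 72
286^16 ≡ 72^2 = 5184 ≡ 394
286^32 ≡ 394^2 = 155236 ≡ 40
286^64 ≡ 40^2 = 1600 ≡ 163
286^128 ≡ 163^2 = 26569 ≡ 224
286^256 ≡ 224^2 = 50176 ≡ 360
401 = 256 + 128 + 16 + 1, so 286^401 ≡ 360·224·394·286 ≡ 353 (mod 479)
294·353 = 103782 ≡ 318 (mod 479)
385 ≠ 318; the check fails.

no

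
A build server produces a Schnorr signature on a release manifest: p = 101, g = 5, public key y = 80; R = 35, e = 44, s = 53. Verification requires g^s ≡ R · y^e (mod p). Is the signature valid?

invalid

g^s mod p:
5^2 = 25
5^4 ≡ 25^2 = 625 ≡ 19
5^8 ≡ 19^2 = 361 ≡ 58
5^16 ≡ 58^2 = 3364 ≡ 31
5^32 ≡ 31^2 = 961 ≡ 52
53 = 32 + 16 + 4 + 1, so 5^53 ≡ 52·31·19·5 ≡ 24 (mod 101)
R · y^e mod p:
80^2 = 6400 ≡ 37
80^4 ≡ 37^2 = 1369 ≡ 56
80^8 ≡ 56^2 = 3136 ≡ 5
80^16 ≡ 5^2 = 25
80^32 ≡ 25^2 = 625 ≡ 19
44 = 32 + 8 + 4, so 80^44 ≡ 19·5·56 ≡ 68 (mod 101)
35·68 = 2380 ≡ 57 (mod 101)
24 ≠ 57; the check fails.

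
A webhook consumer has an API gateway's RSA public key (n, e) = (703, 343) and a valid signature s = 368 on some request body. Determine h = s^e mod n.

520

Squares mod 703: s^1≡368, s^2≡448, s^4≡349, s^8≡182, s^16≡83, s^32≡562, s^64≡197, s^128≡144, s^256≡349
343 = 256 + 64 + 16 + 4 + 2 + 1, so s^343 ≡ 349·197·83·349·448·368 ≡ 520 (mod 703)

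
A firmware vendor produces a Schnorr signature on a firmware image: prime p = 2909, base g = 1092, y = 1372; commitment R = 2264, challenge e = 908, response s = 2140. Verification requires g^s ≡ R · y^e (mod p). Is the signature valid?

invalid

g^s mod p:
Squares mod 2909: 1092^1≡1092, 1092^2≡2683, 1092^4≡1623, 1092^8≡1484, 1092^16≡143, 1092^32≡86, 1092^64≡1578, 1092^128≡2889, 1092^256≡400, 1092^512≡5, 1092^1024≡25, 1092^2048≡625
2140 = 2048 + 64 + 16 + 8 + 4, so 1092^2140 ≡ 625·1578·143·1484·1623 ≡ 16 (mod 2909)
R · y^e mod p:
Squares mod 2909: 1372^1≡1372, 1372^2≡261, 1372^4≡1214, 1372^8≡1842, 1372^16≡1070, 1372^32≡1663, 1372^64≡2019, 1372^128≡852, 1372^256≡1563, 1372^512≡2318
908 = 512 + 256 + 128 + 8 + 4, so 1372^908 ≡ 2318·1563·852·1842·1214 ≡ 1596 (mod 2909)
2264·1596 = 3613344 ≡ 366 (mod 2909)
16 ≠ 366; the check fails.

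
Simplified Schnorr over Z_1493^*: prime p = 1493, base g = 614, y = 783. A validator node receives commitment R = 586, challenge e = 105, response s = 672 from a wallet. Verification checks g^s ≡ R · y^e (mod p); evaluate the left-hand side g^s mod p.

1012

614^2 = 376996 ≡ 760
614^4 ≡ 760^2 = 577600 ≡ 1302
614^8 ≡ 1302^2 = 1695204 ≡ 649
614^16 ≡ 649^2 = 421201 ≡ 175
614^32 ≡ 175^2 = 30625 ≡ 765
614^64 ≡ 765^2 = 585225 ≡ 1462
614^128 ≡ 1462^2 = 2137444 ≡ 961
614^256 ≡ 961^2 = 923521 ≡ 847
614^512 ≡ 847^2 = 717409 ≡ 769
672 = 512 + 128 + 32, so 614^672 ≡ 769·961·765 ≡ 1012 (mod 1493)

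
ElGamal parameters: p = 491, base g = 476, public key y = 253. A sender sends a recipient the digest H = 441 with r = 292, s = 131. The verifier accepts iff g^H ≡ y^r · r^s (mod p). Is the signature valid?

valid

Left side g^H mod p:
Squares mod 491: 476^1≡476, 476^2≡225, 476^4≡52, 476^8≡249, 476^16≡135, 476^32≡58, 476^64≡418, 476^128≡419, 476^256≡274
441 = 256 + 128 + 32 + 16 + 8 + 1, so 476^441 ≡ 274·419·58·135·249·476 ≡ 175 (mod 491)
Right side y^r · r^s mod p:
Squares mod 491: 253^1≡253, 253^2≡179, 253^4≡126, 253^8≡164, 253^16≡382, 253^32≡97, 253^64≡80, 253^128≡17, 253^256≡289
292 = 256 + 32 + 4, so 253^292 ≡ 289·97·126 ≡ 395 (mod 491)
Squares mod 491: 292^1≡292, 292^2≡321, 292^4≡422, 292^8≡342, 292^16≡106, 292^32≡434, 292^64≡303, 292^128≡483
131 = 128 + 2 + 1, so 292^131 ≡ 483·321·292 ≡ 392 (mod 491)
395·392 = 154840 ≡ 175 (mod 491)
175 ≡ 175 (mod 491), so the signature is genuine.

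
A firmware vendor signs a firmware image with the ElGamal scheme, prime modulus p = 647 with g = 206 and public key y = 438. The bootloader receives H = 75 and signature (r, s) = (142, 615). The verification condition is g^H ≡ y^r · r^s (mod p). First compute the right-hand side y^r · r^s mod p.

Squares mod 647: 438^1≡438, 438^2≡332, 438^4≡234, 438^8≡408, 438^16≡185, 438^32≡581, 438^64≡474, 438^128≡167
142 = 128 + 8 + 4 + 2, so 438^142 ≡ 167·408·234·332 ≡ 590 (mod 647)
Squares mod 647: 142^1≡142, 142^2≡107, 142^4≡450, 142^8≡636, 142^16≡121, 142^32≡407, 142^64≡17, 142^128≡289, 142^256≡58, 142^512≡129
615 = 512 + 64 + 32 + 4 + 2 + 1, so 142^615 ≡ 129·17·407·450·107·142 ≡ 393 (mod 647)
y^r · r^s ≡ 590·393 = 231870 ≡ 244 (mod 647)

244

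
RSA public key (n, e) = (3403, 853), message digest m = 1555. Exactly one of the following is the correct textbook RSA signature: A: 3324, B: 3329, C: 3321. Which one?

Candidate A: Squares mod 3403: 3324^1≡3324, 3324^2≡2838, 3324^4≡2746, 3324^8≡2871, 3324^16≡575, 3324^32≡534, 3324^64≡2707, 3324^128≡1190, 3324^256≡452, 3324^512≡124; 853 = 512 + 256 + 64 + 16 + 4 + 1, so 3324^853 ≡ 124·452·2707·575·2746·3324 ≡ 1555 (mod 3403)
  → matches m = 1555
Candidate B: Squares mod 3403: 3329^1≡3329, 3329^2≡2073, 3329^4≡2743, 3329^8≡16, 3329^16≡256, 3329^32≡879, 3329^64≡160, 3329^128≡1779, 3329^256≡51, 3329^512≡2601; 853 = 512 + 256 + 64 + 16 + 4 + 1, so 3329^853 ≡ 2601·51·160·256·2743·3329 ≡ 3014 (mod 3403)
Candidate C: Squares mod 3403: 3321^1≡3321, 3321^2≡3321, 3321^4≡3321, 3321^8≡3321, 3321^16≡3321, 3321^32≡3321, 3321^64≡3321, 3321^128≡3321, 3321^256≡3321, 3321^512≡3321; 853 = 512 + 256 + 64 + 16 + 4 + 1, so 3321^853 ≡ 3321·3321·3321·3321·3321·3321 ≡ 3321 (mod 3403)

A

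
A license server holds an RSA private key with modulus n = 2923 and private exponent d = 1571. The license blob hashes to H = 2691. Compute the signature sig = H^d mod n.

H^2 ≡ 2691^2 = 7241481 ≡ 1210
H^4 ≡ 1210^2 = 1464100 ≡ 2600
H^8 ≡ 2600^2 = 6760000 ≡ 2024
H^16 ≡ 2024^2 = 4096576 ≡ 1453
H^32 ≡ 1453^2 = 2111209 ≡ 803
H^64 ≡ 803^2 = 644809 ≡ 1749
H^128 ≡ 1749^2 = 3059001 ≡ 1543
H^256 ≡ 1543^2 = 2380849 ≡ 1527
H^512 ≡ 1527^2 = 2331729 ≡ 2098
H^1024 ≡ 2098^2 = 4401604 ≡ 2489
1571 = 1024 + 512 + 32 + 2 + 1, so H^1571 ≡ 2489·2098·803·1210·2691 ≡ 1306 (mod 2923)

1306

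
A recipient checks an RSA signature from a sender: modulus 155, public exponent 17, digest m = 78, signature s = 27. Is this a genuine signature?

forged

s^2 ≡ 27^2 = 729 ≡ 109
s^4 ≡ 109^2 = 11881 ≡ 101
s^8 ≡ 101^2 = 10201 ≡ 126
s^16 ≡ 126^2 = 15876 ≡ 66
17 = 16 + 1, so s^17 ≡ 66·27 ≡ 77 (mod 155)
s^17 mod 155 = 77, but m = 78.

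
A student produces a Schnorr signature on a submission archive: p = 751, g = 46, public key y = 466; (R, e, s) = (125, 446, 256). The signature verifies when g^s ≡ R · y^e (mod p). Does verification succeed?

passes

g^s mod p:
46^2 = 2116 ≡ 614
46^4 ≡ 614^2 = 376996 ≡ 745
46^8 ≡ 745^2 = 555025 ≡ 36
46^16 ≡ 36^2 = 1296 ≡ 545
46^32 ≡ 545^2 = 297025 ≡ 380
46^64 ≡ 380^2 = 144400 ≡ 208
46^128 ≡ 208^2 = 43264 ≡ 457
46^256 ≡ 457^2 = 208849 ≡ 71
R · y^e mod p:
466^2 = 217156 ≡ 117
466^4 ≡ 117^2 = 13689 ≡ 171
466^8 ≡ 171^2 = 29241 ≡ 703
466^16 ≡ 703^2 = 494209 ≡ 51
466^32 ≡ 51^2 = 2601 ≡ 348
466^64 ≡ 348^2 = 121104 ≡ 193
466^128 ≡ 193^2 = 37249 ≡ 450
466^256 ≡ 450^2 = 202500 ≡ 481
446 = 256 + 128 + 32 + 16 + 8 + 4 + 2, so 466^446 ≡ 481·450·348·51·703·171·117 ≡ 325 (mod 751)
125·325 = 40625 ≡ 71 (mod 751)
71 ≡ 71 (mod 751); signature holds.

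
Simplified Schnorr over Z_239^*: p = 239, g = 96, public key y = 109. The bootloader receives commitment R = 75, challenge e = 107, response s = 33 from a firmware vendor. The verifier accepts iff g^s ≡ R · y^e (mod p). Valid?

g^s mod p:
96^2 = 9216 ≡ 134
96^4 ≡ 134^2 = 17956 ≡ 31
96^8 ≡ 31^2 = 961 ≡ 5
96^16 ≡ 5^2 = 25
96^32 ≡ 25^2 = 625 ≡ 147
33 = 32 + 1, so 96^33 ≡ 147·96 ≡ 11 (mod 239)
R · y^e mod p:
109^2 = 11881 ≡ 170
109^4 ≡ 170^2 = 28900 ≡ 220
109^8 ≡ 220^2 = 48400 ≡ 122
109^16 ≡ 122^2 = 14884 ≡ 66
109^32 ≡ 66^2 = 4356 ≡ 54
109^64 ≡ 54^2 = 2916 ≡ 48
107 = 64 + 32 + 8 + 2 + 1, so 109^107 ≡ 48·54·122·170·109 ≡ 83 (mod 239)
75·83 = 6225 ≡ 11 (mod 239)
11 ≡ 11 (mod 239); signature holds.

yes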